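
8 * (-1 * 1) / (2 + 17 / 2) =-16 / 21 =-0.76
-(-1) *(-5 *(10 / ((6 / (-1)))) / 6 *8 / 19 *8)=800 / 171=4.68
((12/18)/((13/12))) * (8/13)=64/169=0.38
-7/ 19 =-0.37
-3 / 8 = -0.38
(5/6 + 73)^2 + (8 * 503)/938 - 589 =82168537/16884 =4866.65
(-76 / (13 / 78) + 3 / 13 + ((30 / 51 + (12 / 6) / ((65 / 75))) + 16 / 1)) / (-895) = 96549 / 197795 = 0.49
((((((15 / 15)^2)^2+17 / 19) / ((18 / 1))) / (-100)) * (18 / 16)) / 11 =-9 / 83600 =-0.00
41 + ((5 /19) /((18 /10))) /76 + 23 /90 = 297879 /7220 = 41.26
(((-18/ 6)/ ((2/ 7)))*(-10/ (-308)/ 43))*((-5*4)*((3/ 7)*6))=0.41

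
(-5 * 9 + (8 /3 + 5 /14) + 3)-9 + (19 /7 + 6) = -1649 /42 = -39.26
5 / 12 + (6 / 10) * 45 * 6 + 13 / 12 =327 / 2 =163.50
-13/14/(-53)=13/742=0.02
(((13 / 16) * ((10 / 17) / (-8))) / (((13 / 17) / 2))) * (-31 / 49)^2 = -4805 / 76832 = -0.06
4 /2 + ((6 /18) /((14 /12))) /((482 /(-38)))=3336 /1687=1.98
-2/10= -1/5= -0.20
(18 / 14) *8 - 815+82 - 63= -785.71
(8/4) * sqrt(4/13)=4 * sqrt(13)/13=1.11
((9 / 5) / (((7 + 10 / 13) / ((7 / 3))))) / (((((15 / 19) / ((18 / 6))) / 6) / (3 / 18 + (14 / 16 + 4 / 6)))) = 21.06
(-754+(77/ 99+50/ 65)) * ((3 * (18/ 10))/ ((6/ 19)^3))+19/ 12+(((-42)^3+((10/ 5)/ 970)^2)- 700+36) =-203777.29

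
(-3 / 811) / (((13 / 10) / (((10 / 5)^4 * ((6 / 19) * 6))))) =-17280 / 200317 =-0.09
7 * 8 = 56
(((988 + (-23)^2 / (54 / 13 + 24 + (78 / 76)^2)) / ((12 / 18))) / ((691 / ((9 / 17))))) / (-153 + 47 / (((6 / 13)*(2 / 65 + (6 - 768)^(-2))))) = 73193111472 / 199806152942879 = 0.00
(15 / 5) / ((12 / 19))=19 / 4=4.75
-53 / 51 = -1.04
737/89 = 8.28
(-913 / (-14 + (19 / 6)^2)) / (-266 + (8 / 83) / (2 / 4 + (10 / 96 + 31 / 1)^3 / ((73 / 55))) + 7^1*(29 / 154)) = -110966157352954376 / 127784273617885547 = -0.87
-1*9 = -9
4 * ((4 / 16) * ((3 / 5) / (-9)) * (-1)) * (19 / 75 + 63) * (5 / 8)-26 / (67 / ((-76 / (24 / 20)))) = 410231 / 15075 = 27.21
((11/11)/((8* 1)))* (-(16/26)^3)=-0.03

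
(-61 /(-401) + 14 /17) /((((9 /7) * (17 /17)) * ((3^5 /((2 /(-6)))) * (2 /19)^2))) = -1867453 /19878372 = -0.09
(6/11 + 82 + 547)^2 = 47955625/121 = 396327.48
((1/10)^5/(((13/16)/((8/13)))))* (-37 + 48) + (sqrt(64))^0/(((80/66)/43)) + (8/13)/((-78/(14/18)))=4046120129/114075000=35.47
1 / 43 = 0.02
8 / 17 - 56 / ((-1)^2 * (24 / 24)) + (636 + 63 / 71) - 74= 612381 / 1207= 507.36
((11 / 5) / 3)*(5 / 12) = 11 / 36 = 0.31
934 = 934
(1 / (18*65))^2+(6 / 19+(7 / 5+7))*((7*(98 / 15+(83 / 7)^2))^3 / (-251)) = -2123348297599926625777 / 55980036157500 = -37930455.99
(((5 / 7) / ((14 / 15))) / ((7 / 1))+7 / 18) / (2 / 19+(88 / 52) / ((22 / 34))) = 189943 / 1037232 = 0.18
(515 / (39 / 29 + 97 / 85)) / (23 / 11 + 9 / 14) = 97749575 / 1289944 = 75.78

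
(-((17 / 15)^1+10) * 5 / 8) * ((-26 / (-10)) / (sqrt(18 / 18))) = -2171 / 120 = -18.09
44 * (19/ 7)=836/ 7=119.43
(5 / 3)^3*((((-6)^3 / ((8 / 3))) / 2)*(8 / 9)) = -500 / 3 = -166.67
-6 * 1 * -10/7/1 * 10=600/7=85.71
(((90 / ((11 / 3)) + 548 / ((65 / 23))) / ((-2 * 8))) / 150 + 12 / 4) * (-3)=-2495903 / 286000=-8.73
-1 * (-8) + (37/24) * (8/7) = 205/21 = 9.76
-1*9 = -9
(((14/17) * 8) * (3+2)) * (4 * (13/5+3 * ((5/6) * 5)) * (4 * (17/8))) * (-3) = -50736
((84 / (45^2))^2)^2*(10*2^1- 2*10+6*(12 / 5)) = 4917248 / 115330078125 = 0.00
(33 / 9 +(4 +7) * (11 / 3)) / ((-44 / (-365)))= 365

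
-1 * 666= -666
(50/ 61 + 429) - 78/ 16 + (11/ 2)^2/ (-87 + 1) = 4454829/ 10492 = 424.59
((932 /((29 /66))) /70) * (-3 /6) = -15.15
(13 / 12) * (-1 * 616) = -667.33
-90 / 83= -1.08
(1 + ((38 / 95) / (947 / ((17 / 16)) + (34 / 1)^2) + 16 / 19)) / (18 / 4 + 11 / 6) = 9137019 / 31410610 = 0.29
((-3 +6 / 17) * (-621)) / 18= 3105 / 34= 91.32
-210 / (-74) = 105 / 37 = 2.84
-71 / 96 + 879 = 84313 / 96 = 878.26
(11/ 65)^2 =121/ 4225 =0.03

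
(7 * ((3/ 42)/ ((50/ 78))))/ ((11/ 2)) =39/ 275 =0.14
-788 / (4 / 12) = -2364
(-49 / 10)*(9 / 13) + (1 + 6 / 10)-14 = -2053 / 130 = -15.79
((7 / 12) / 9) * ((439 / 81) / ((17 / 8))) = 6146 / 37179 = 0.17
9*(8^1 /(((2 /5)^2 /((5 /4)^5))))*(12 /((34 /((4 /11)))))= 2109375 /11968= 176.25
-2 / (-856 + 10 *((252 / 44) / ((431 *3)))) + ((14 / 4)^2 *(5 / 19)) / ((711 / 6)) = 539812981 / 18273561258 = 0.03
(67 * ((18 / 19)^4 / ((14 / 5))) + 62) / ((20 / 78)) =1445784483 / 4561235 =316.97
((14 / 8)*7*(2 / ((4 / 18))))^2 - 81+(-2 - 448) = 11624.06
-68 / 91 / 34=-2 / 91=-0.02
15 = 15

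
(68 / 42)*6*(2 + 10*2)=1496 / 7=213.71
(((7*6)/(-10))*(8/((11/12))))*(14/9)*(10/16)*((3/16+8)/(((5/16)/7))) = -359464/55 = -6535.71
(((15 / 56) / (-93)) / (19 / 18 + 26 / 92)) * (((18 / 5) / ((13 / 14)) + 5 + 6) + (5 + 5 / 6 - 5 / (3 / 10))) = -108813 / 12502672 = -0.01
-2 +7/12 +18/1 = 199/12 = 16.58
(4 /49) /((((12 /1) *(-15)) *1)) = -1 /2205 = -0.00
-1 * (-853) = 853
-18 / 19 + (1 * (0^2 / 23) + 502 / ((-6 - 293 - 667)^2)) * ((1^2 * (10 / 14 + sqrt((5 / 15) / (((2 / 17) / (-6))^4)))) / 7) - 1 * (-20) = 72539 * sqrt(3) / 1088682 + 8276184409 / 434384118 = 19.17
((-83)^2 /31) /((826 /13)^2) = 1164241 /21150556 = 0.06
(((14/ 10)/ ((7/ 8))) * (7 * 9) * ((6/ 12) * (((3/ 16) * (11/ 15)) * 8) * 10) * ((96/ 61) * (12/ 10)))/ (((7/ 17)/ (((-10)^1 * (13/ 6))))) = -16803072/ 305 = -55092.04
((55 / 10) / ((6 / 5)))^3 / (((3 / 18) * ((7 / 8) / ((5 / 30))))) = 166375 / 1512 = 110.04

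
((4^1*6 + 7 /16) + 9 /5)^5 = 40743862065910499 /3276800000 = 12434039.94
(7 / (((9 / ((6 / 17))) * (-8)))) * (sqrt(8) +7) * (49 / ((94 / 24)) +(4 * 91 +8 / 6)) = -127.43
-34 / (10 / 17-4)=289 / 29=9.97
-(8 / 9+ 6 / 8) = -59 / 36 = -1.64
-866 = -866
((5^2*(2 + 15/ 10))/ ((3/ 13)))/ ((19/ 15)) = 11375/ 38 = 299.34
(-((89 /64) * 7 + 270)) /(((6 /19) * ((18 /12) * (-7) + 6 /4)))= 340157 /3456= 98.43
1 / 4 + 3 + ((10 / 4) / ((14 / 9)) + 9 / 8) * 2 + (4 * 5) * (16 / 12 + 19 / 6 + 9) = 1951 / 7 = 278.71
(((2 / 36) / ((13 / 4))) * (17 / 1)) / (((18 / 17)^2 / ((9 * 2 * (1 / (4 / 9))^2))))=4913 / 208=23.62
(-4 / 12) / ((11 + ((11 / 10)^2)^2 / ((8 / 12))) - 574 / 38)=380000 / 2176389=0.17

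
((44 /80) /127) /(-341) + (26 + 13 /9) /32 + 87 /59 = 780092617 /334487520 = 2.33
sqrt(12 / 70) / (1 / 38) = 38 * sqrt(210) / 35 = 15.73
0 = 0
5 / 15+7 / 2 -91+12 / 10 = -85.97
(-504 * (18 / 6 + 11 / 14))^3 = -6946005312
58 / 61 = 0.95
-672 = -672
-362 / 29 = -12.48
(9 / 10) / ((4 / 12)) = 27 / 10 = 2.70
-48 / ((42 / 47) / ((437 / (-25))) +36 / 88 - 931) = 21689184 / 420518047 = 0.05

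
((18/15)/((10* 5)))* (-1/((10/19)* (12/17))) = -323/5000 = -0.06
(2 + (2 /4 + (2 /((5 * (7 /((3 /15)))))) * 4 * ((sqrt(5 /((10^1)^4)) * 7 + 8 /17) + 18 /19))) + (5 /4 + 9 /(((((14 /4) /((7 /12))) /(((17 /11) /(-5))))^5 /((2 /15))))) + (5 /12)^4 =2 * sqrt(5) /625 + 16801080102214909 /4369635732000000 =3.85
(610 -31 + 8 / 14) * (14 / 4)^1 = 4057 / 2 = 2028.50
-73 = -73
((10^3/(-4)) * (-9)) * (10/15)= 1500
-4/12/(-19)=1/57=0.02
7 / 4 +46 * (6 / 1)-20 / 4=1091 / 4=272.75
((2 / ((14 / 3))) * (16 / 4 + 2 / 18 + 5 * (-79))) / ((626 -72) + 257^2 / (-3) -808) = 3518 / 467677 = 0.01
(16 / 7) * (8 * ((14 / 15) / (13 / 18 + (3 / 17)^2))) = 443904 / 19595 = 22.65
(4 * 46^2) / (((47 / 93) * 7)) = 787152 / 329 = 2392.56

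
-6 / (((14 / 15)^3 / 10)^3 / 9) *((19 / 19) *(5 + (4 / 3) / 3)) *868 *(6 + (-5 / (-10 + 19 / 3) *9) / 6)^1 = -79102017333984375 / 20706224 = -3820204849.23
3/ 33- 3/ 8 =-25/ 88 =-0.28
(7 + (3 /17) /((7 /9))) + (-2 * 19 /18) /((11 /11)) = 5479 /1071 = 5.12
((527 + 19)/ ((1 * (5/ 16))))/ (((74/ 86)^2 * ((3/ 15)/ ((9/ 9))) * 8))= 2019108/ 1369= 1474.88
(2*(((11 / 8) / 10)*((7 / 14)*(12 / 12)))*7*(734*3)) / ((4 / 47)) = 3984519 / 160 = 24903.24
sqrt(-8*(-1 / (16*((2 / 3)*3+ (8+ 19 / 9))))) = 3*sqrt(218) / 218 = 0.20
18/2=9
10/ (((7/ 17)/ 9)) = 1530/ 7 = 218.57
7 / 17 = 0.41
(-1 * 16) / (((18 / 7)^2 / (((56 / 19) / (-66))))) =5488 / 50787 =0.11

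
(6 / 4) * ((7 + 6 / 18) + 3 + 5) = 23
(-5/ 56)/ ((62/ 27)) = -135/ 3472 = -0.04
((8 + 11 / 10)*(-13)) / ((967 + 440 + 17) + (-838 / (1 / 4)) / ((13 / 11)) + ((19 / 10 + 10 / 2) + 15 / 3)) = 15379 / 182053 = 0.08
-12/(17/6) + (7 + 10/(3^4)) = 3977/1377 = 2.89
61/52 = 1.17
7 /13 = 0.54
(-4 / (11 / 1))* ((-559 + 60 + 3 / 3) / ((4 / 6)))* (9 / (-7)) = -26892 / 77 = -349.25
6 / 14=3 / 7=0.43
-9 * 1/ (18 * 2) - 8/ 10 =-21/ 20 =-1.05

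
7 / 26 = 0.27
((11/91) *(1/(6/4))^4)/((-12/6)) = -88/7371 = -0.01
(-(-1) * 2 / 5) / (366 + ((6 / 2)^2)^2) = 2 / 2235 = 0.00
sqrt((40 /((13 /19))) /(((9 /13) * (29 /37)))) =2 * sqrt(203870) /87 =10.38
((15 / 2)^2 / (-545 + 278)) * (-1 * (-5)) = -375 / 356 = -1.05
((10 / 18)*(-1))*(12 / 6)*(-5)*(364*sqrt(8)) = 36400*sqrt(2) / 9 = 5719.71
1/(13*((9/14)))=14/117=0.12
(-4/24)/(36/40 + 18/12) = -5/72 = -0.07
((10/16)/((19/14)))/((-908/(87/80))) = -609/1104128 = -0.00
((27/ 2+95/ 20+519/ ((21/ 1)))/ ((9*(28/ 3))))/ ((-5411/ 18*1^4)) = -3609/ 2121112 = -0.00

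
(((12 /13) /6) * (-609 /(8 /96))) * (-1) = 14616 /13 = 1124.31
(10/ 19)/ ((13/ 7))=70/ 247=0.28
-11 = -11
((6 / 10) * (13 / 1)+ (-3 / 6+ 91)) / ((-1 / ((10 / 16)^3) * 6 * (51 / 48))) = -24575 / 6528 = -3.76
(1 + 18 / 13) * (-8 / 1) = -248 / 13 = -19.08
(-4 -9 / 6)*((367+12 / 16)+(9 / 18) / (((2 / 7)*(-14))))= -32351 / 16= -2021.94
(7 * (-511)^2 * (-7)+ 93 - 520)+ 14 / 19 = -243111750 / 19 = -12795355.26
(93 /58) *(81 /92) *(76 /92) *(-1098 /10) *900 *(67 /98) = -236908819845 /3006836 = -78790.07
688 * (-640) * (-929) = 409057280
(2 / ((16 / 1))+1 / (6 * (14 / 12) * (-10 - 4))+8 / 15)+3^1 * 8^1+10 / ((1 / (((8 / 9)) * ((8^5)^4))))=180778091922353606271593 / 17640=10248191152060862033.54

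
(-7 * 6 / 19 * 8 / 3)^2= 12544 / 361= 34.75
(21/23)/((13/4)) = 84/299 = 0.28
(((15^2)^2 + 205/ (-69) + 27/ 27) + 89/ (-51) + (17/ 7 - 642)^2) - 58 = 8805761795/ 19159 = 459614.90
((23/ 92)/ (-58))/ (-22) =1/ 5104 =0.00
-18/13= -1.38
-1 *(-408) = 408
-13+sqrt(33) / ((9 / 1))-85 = -98+sqrt(33) / 9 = -97.36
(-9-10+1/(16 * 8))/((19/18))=-21879/1216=-17.99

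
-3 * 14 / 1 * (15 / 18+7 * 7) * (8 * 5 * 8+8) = -686504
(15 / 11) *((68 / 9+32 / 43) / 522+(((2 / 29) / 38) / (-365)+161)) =112788984872 / 513687933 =219.57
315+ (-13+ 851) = 1153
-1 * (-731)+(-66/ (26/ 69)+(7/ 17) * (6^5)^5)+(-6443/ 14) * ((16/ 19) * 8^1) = 344091776026239100961922/ 29393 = 11706589188794580374.98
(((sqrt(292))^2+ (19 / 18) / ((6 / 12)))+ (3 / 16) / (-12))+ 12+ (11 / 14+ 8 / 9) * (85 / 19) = 313.59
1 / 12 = 0.08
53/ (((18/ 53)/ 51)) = 47753/ 6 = 7958.83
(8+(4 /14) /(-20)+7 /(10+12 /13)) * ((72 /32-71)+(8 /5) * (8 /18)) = -586.94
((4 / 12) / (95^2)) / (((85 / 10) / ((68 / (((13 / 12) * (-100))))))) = -8 / 2933125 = -0.00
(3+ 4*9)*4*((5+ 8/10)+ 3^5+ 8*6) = 231504/5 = 46300.80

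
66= 66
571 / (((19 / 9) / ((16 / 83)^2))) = 1315584 / 130891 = 10.05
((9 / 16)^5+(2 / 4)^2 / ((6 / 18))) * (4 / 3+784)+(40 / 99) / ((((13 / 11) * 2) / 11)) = 19479215731 / 30670848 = 635.11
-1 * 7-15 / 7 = -9.14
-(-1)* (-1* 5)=-5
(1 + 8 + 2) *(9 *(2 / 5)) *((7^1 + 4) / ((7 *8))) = 7.78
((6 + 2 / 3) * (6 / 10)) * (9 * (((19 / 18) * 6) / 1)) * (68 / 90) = 2584 / 15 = 172.27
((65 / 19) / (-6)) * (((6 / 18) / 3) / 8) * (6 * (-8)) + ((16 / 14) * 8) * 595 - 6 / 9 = 930191 / 171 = 5439.71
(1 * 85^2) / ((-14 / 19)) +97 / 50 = -1715598 / 175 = -9803.42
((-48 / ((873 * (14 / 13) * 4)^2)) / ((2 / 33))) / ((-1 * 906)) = 1859 / 30074626512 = 0.00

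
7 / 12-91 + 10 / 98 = -53105 / 588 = -90.31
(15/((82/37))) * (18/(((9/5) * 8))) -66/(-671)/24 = 169357/20008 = 8.46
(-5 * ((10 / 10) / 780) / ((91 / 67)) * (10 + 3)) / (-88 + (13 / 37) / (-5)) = 12395 / 17791956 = 0.00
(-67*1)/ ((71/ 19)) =-17.93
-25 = -25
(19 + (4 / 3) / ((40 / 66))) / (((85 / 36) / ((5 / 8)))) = 477 / 85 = 5.61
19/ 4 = 4.75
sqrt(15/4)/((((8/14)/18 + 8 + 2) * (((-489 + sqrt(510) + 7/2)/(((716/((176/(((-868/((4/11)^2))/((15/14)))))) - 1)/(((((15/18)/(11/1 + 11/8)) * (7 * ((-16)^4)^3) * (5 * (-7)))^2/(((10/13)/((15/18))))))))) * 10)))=7123568043933 * sqrt(34)/21005445882005711110933503126182441045196800000 + 2305661523552981 * sqrt(15)/210054458820057111109335031261824410451968000000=0.00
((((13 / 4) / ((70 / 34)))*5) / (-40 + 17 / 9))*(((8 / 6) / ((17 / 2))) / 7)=-78 / 16807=-0.00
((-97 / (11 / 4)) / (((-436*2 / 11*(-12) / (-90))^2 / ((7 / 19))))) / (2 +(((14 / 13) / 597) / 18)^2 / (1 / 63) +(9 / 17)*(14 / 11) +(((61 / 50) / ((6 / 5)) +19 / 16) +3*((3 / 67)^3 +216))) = -256188052834789649198625 / 1437913151250124044184655012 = -0.00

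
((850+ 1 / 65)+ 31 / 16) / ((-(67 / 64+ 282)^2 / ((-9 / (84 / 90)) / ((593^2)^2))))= 3062123136 / 3692638917667251663475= 0.00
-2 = -2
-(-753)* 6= 4518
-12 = -12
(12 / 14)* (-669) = -4014 / 7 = -573.43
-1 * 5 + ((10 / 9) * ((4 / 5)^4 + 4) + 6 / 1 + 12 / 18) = 7387 / 1125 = 6.57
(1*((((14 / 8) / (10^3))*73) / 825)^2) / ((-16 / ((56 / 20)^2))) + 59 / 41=1.44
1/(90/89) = 89/90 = 0.99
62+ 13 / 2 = 137 / 2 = 68.50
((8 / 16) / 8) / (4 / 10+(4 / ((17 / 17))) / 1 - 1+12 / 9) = 15 / 1136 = 0.01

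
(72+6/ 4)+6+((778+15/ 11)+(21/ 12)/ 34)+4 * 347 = 3361385/ 1496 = 2246.92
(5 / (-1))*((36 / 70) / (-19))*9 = 162 / 133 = 1.22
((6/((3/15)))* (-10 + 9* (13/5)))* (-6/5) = -2412/5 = -482.40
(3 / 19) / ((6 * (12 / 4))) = 1 / 114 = 0.01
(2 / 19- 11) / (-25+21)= 207 / 76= 2.72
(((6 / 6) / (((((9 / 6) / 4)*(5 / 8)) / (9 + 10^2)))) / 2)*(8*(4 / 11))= 111616 / 165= 676.46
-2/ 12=-1/ 6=-0.17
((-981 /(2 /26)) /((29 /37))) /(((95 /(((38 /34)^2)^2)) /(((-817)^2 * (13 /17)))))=-28084219064094843 /205879265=-136411110.00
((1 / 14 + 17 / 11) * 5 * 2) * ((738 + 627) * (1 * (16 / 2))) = 1942200 / 11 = 176563.64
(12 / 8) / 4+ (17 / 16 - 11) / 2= -147 / 32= -4.59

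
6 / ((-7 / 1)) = -6 / 7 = -0.86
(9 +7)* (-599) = -9584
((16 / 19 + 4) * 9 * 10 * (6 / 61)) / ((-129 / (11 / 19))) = -182160 / 946903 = -0.19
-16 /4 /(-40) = 1 /10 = 0.10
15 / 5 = 3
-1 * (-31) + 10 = 41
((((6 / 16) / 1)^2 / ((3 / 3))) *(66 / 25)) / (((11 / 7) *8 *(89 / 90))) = 1701 / 56960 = 0.03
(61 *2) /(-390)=-61 /195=-0.31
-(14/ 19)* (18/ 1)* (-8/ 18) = 112/ 19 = 5.89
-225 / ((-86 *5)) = 45 / 86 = 0.52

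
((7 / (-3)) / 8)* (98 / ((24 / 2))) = -343 / 144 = -2.38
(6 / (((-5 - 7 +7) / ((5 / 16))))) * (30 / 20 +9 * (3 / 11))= -261 / 176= -1.48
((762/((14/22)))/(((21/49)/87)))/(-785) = -309.65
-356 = -356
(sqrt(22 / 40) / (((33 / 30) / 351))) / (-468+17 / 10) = -3510*sqrt(55) / 51293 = -0.51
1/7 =0.14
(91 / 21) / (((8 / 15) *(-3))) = -65 / 24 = -2.71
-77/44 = -7/4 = -1.75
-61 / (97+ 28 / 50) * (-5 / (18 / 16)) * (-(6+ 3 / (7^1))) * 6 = -610000 / 5691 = -107.19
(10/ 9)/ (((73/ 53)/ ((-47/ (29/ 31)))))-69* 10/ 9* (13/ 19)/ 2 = -66.76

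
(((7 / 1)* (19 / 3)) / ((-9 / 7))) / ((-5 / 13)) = 89.65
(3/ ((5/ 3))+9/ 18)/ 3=23/ 30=0.77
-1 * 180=-180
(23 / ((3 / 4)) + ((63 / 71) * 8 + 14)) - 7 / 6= 7185 / 142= 50.60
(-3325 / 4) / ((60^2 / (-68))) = 2261 / 144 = 15.70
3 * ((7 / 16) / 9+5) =727 / 48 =15.15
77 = 77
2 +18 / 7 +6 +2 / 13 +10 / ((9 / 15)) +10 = 37.39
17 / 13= 1.31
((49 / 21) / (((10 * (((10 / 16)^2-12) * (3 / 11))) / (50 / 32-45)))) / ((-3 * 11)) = -1946 / 20061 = -0.10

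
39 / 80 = 0.49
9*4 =36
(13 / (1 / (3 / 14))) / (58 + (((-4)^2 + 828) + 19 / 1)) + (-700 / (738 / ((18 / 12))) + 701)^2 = 31823502387269 / 65024442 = 489408.31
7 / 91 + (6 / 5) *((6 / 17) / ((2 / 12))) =2893 / 1105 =2.62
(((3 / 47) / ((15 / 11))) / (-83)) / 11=-0.00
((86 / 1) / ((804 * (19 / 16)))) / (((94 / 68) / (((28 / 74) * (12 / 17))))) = 38528 / 2213747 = 0.02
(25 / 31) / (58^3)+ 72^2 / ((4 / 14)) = 109743475993 / 6048472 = 18144.00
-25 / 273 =-0.09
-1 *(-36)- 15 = 21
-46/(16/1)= -23/8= -2.88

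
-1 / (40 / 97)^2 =-9409 / 1600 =-5.88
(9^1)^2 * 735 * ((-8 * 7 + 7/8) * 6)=-78764805/4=-19691201.25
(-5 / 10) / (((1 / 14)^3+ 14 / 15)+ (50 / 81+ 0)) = -0.32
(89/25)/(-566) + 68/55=1.23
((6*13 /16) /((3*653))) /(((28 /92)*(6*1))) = 299 /219408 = 0.00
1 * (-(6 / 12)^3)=-1 / 8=-0.12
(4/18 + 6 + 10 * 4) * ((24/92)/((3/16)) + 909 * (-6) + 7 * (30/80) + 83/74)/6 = -964492178/22977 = -41976.42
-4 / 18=-2 / 9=-0.22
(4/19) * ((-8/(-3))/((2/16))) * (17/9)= 4352/513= 8.48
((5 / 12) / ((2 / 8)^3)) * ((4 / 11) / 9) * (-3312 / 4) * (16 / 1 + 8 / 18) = -4357120 / 297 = -14670.44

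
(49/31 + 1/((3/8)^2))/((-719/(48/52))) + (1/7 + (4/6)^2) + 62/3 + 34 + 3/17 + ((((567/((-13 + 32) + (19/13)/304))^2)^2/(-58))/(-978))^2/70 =120322929680678371561186779856754451393332372642/2067183981683443685151357352436514142826515215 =58.21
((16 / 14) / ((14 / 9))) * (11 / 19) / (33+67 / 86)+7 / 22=0.33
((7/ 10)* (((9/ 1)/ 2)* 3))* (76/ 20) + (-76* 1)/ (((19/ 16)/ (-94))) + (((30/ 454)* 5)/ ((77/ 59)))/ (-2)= 10577912239/ 1747900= 6051.78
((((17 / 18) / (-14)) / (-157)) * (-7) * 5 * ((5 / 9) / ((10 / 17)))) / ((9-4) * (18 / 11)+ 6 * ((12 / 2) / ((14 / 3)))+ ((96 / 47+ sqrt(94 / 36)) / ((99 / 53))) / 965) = -126076401280023810 / 141111452990229386513+ 17598899319155 * sqrt(94) / 3386674871765505276312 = -0.00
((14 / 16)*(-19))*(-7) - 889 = -6181 / 8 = -772.62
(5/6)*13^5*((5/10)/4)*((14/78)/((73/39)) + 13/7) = 926376035/12264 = 75536.21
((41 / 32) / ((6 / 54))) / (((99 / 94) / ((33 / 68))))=5781 / 1088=5.31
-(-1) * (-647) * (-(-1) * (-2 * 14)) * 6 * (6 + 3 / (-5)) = 2934792 / 5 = 586958.40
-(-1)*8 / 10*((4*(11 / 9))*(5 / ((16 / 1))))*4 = 44 / 9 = 4.89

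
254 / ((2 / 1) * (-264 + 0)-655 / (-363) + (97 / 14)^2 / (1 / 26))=9035796 / 25682189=0.35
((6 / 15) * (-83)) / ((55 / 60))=-1992 / 55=-36.22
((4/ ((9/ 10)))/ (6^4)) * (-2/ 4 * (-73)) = 365/ 2916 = 0.13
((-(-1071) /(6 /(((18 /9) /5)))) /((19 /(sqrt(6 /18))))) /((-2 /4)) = -238*sqrt(3) /95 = -4.34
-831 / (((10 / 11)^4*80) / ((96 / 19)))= -36500013 / 475000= -76.84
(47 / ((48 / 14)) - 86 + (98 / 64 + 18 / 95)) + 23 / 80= -128197 / 1824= -70.28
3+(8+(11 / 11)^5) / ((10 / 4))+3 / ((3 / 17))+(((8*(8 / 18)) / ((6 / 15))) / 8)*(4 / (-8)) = 1037 / 45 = 23.04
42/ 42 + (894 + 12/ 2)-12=889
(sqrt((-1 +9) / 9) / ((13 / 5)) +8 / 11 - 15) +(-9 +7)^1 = -15.91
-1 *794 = -794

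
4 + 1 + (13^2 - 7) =167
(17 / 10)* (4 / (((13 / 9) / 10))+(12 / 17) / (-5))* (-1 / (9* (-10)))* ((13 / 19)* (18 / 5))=15222 / 11875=1.28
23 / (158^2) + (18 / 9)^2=99879 / 24964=4.00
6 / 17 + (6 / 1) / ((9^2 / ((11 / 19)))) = 3452 / 8721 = 0.40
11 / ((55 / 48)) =48 / 5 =9.60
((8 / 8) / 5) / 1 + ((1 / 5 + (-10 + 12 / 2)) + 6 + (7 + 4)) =67 / 5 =13.40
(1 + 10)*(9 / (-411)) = -33 / 137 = -0.24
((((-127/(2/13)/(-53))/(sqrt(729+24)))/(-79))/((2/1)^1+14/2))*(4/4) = -1651*sqrt(753)/56750598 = -0.00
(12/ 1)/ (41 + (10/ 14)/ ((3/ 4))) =252/ 881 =0.29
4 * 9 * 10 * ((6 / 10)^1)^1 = 216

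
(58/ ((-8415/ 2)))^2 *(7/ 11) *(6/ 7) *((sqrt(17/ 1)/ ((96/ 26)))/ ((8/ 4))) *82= 0.00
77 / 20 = 3.85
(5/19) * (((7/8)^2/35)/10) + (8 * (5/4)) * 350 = 42560007/12160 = 3500.00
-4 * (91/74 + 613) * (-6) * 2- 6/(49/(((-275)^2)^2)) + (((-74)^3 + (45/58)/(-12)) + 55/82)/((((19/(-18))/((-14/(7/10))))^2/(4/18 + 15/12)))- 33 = -711615467528965029/778192177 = -914446956.11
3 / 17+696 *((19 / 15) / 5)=75011 / 425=176.50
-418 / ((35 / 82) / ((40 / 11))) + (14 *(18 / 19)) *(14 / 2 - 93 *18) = -3414220 / 133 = -25670.83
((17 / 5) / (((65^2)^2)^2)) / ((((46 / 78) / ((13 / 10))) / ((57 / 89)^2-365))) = -73641858 / 8587524844208984375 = -0.00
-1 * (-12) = 12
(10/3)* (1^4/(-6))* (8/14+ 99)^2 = -2429045/441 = -5508.04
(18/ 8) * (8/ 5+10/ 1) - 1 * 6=201/ 10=20.10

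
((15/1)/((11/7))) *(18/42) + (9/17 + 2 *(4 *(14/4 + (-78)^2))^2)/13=221753025044/2431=91218850.29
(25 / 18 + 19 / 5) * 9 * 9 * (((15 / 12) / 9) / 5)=11.68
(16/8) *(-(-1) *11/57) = 22/57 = 0.39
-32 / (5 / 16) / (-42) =256 / 105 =2.44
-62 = -62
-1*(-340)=340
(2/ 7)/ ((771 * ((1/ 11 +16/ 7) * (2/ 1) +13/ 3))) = 22/ 539443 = 0.00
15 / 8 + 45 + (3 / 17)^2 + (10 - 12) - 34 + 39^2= 3541767 / 2312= 1531.91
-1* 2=-2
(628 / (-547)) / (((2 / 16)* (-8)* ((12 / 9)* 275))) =471 / 150425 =0.00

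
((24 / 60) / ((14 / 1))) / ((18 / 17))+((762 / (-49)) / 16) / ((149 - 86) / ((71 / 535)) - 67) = 12561953 / 510642720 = 0.02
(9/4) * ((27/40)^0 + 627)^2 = 887364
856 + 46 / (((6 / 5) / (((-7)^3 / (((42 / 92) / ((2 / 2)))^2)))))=-1680268 / 27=-62232.15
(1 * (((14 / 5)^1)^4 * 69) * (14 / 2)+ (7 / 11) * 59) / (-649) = -204362333 / 4461875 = -45.80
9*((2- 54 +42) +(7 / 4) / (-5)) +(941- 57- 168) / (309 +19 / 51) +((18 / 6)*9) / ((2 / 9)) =30.66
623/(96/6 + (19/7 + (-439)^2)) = 4361/1349178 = 0.00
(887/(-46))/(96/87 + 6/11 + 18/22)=-282953/36202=-7.82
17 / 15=1.13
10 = 10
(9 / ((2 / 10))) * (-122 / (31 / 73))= -400770 / 31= -12928.06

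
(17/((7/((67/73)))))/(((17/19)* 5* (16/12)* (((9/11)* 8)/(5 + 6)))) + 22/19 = 8322787/4660320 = 1.79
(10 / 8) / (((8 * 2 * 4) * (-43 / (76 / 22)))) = -95 / 60544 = -0.00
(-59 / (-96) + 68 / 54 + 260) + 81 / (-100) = 5638979 / 21600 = 261.06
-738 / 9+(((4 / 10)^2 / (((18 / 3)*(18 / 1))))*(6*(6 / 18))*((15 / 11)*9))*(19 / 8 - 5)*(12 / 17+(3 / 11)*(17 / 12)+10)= -83.06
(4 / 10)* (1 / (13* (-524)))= -1 / 17030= -0.00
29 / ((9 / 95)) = 2755 / 9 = 306.11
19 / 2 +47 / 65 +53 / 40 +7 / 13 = 1257 / 104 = 12.09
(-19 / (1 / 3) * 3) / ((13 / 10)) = -1710 / 13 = -131.54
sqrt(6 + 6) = 3.46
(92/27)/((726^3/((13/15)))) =299/38744039070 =0.00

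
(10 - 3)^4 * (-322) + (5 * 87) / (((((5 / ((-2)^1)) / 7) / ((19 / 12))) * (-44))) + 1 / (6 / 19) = -204091801 / 264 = -773075.00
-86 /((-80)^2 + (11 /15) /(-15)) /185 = -3870 /53279593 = -0.00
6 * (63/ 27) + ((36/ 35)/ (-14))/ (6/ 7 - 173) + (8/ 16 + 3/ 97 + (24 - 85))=-380204133/ 8181950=-46.47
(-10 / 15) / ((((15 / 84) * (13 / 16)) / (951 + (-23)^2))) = -265216 / 39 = -6800.41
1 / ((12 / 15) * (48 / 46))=1.20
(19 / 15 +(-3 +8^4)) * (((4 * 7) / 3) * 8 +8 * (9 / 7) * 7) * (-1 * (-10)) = 54044320 / 9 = 6004924.44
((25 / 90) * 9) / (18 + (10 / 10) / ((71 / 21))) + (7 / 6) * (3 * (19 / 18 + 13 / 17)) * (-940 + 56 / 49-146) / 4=-915691837 / 529992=-1727.75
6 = 6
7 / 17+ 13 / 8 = 277 / 136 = 2.04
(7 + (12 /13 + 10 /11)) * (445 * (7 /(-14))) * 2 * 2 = -1124070 /143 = -7860.63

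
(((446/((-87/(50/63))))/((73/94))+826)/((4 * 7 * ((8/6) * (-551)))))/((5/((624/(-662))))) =2134581397/283783924095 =0.01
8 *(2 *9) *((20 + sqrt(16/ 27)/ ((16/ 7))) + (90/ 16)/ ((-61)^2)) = 28 *sqrt(3) + 10717290/ 3721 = 2928.72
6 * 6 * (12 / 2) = 216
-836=-836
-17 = -17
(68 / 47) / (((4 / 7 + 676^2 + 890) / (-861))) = -204918 / 75319051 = -0.00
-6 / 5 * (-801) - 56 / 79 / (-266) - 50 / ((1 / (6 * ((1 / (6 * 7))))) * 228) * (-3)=961.30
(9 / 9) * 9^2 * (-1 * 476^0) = -81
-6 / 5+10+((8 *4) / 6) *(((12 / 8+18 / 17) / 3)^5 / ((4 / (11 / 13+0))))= 20619910091 / 2214976920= 9.31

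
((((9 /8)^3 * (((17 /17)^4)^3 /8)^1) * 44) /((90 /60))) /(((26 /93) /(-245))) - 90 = -62102385 /13312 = -4665.14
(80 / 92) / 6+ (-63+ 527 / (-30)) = -18497 / 230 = -80.42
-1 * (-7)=7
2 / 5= 0.40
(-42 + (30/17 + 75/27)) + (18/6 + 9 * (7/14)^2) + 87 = 33533/612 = 54.79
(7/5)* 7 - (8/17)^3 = 238177/24565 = 9.70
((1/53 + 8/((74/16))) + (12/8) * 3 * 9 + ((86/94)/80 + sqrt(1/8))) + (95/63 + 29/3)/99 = sqrt(2)/4 + 177148212221/4180695120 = 42.73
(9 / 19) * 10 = 90 / 19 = 4.74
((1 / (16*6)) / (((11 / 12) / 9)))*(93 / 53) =837 / 4664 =0.18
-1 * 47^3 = -103823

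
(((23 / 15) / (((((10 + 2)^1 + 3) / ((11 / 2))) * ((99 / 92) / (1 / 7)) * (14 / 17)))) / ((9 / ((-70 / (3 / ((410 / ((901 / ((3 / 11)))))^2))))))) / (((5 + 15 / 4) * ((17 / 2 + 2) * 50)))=-28455968 / 36119995532775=-0.00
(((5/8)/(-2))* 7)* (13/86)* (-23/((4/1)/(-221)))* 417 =-964423005/5504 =-175222.20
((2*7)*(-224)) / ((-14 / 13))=2912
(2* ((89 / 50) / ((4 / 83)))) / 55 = 7387 / 5500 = 1.34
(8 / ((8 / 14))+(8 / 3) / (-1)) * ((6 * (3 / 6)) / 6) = 17 / 3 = 5.67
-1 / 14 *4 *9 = -18 / 7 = -2.57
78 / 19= 4.11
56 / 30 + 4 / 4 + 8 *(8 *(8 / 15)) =37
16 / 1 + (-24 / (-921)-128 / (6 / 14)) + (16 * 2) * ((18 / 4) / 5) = -1168936 / 4605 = -253.84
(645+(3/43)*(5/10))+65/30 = 83489/129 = 647.20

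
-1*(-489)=489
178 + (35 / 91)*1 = 178.38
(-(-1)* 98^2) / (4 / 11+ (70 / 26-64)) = -196196 / 1245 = -157.59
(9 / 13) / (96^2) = 1 / 13312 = 0.00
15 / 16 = 0.94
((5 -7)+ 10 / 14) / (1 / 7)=-9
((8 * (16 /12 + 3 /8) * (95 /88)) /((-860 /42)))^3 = -162146094677 /433454354432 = -0.37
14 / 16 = 0.88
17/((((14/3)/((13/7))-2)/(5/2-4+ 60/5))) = 13923/40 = 348.08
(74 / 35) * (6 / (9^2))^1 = 148 / 945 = 0.16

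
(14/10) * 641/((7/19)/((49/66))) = 596771/330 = 1808.40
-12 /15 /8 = -0.10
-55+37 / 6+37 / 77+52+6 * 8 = 23861 / 462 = 51.65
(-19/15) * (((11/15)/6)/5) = -209/6750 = -0.03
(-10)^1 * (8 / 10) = -8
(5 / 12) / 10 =1 / 24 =0.04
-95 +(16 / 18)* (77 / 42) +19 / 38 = -5015 / 54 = -92.87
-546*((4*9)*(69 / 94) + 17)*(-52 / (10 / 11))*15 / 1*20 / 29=19122863760 / 1363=14029980.75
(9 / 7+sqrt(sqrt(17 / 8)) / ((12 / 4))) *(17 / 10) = 17 *34^(1 / 4) / 60+153 / 70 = 2.87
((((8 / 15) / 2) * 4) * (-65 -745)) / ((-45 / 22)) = 2112 / 5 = 422.40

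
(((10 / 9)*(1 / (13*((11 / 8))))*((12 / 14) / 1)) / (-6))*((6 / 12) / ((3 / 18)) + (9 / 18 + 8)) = -920 / 9009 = -0.10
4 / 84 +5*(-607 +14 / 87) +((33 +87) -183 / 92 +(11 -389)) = -61521301 / 18676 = -3294.14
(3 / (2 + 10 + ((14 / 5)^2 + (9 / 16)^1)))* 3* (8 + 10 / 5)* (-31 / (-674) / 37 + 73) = 32769090000 / 101759509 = 322.02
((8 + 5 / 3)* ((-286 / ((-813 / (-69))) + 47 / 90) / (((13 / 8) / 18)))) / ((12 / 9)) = -33598414 / 17615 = -1907.38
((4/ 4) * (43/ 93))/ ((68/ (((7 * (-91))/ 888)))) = -0.00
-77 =-77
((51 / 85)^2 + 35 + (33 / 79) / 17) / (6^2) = 1188037 / 1208700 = 0.98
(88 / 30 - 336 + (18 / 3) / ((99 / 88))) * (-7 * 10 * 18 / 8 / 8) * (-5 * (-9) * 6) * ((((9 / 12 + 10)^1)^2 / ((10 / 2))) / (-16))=-1288462707 / 512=-2516528.72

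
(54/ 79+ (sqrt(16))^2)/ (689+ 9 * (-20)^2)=1318/ 338831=0.00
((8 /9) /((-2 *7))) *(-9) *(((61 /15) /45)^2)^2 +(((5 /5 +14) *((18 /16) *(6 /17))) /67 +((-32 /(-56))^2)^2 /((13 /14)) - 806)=-3398298453705427124017 /4217317316001562500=-805.80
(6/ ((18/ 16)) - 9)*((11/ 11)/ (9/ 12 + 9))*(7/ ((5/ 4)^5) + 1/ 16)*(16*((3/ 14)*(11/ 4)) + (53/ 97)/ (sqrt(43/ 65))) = -4751791/ 568750 - 22894993*sqrt(2795)/ 2033362500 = -8.95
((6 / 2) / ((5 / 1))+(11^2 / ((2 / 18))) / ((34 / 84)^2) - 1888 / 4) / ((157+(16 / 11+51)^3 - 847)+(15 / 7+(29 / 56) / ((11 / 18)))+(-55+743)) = 332572439276 / 7772420662905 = 0.04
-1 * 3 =-3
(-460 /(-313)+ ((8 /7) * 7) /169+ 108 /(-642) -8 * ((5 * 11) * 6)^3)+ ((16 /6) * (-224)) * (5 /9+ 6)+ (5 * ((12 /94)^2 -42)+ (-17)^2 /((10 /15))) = -194107214634563653445 /675156254994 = -287499690.92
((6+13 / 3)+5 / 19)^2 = 364816 / 3249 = 112.29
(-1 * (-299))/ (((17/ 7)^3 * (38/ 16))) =820456/ 93347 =8.79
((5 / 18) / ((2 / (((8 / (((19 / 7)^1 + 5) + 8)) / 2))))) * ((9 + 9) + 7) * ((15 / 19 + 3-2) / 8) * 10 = 14875 / 7524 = 1.98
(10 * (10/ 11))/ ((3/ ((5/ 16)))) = 0.95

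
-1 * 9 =-9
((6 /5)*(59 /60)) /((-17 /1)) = -59 /850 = -0.07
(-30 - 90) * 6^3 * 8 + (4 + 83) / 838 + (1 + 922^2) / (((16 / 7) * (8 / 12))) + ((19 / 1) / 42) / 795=78460096376141 / 223846560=350508.39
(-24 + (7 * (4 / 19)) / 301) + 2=-17970 / 817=-22.00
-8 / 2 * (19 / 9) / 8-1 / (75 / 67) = -877 / 450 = -1.95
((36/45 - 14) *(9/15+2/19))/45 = -1474/7125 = -0.21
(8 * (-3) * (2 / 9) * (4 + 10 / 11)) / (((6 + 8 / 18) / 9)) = -11664 / 319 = -36.56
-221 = -221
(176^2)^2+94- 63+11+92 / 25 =23987815542 / 25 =959512621.68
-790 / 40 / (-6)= 79 / 24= 3.29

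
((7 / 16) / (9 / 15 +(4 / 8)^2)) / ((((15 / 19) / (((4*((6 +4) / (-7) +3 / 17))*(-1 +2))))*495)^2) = 32058244 / 379199464875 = 0.00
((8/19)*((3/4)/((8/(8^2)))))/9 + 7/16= 655/912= 0.72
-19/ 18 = -1.06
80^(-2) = 1 / 6400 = 0.00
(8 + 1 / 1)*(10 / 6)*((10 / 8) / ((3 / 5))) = 125 / 4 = 31.25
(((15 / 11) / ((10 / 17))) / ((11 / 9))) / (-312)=-153 / 25168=-0.01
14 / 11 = 1.27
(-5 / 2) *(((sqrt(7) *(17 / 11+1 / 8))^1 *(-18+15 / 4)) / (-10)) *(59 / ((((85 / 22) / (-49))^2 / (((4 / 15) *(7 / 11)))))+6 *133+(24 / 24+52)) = -745035579309 *sqrt(7) / 50864000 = -38753.91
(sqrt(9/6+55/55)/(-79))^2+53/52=1.02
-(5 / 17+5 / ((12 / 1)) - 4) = 671 / 204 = 3.29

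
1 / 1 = 1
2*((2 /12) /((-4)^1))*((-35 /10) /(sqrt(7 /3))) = sqrt(21) /24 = 0.19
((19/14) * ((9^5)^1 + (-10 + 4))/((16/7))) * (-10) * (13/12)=-24306035/64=-379781.80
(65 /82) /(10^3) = 0.00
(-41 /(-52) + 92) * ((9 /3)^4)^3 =2564202825 /52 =49311592.79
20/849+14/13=12146/11037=1.10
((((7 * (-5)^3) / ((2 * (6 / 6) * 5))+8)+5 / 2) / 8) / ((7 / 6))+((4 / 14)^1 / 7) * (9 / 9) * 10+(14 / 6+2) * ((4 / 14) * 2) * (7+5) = 4287 / 196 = 21.87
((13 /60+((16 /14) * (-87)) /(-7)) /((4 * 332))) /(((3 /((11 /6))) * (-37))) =-466367 /2600277120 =-0.00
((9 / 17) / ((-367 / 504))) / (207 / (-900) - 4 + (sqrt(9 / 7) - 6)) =0.08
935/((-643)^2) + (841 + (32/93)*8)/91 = 32450842486/3499018887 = 9.27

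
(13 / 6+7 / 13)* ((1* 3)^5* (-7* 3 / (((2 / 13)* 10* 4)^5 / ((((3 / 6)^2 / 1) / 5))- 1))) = -1138984119 / 14563473046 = -0.08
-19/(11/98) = -1862/11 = -169.27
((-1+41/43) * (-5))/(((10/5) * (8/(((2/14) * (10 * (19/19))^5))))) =62500/301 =207.64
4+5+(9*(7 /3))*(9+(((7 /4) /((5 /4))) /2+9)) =401.70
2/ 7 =0.29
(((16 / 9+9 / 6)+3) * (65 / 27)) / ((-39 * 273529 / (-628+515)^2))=-7214485 / 398805282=-0.02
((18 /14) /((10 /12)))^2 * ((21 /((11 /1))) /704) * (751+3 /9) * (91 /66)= 3560193 /532400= 6.69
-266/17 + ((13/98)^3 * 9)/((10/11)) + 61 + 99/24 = 7920298761/160002640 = 49.50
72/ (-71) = -72/ 71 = -1.01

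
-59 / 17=-3.47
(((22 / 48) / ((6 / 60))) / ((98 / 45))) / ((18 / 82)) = 11275 / 1176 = 9.59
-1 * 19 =-19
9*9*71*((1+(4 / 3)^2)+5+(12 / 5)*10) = 182754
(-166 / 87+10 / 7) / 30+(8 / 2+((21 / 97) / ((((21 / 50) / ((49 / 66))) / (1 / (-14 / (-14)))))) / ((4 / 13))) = 5.23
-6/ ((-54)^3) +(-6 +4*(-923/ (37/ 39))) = -3784647203/ 971028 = -3897.57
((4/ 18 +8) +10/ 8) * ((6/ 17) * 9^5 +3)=40277215/ 204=197437.33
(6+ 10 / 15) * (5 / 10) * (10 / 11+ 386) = 42560 / 33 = 1289.70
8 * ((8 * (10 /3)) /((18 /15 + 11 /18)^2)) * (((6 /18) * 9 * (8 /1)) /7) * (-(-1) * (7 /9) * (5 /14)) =11520000 /185983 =61.94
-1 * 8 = -8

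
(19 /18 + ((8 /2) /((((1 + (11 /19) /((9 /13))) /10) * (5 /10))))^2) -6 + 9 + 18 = 851926453 /443682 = 1920.13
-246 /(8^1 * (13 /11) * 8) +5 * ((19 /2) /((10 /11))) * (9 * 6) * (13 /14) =7619865 /2912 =2616.71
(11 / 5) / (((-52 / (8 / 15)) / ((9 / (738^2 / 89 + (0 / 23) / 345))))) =-979 / 29501550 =-0.00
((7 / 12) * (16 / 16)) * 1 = 7 / 12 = 0.58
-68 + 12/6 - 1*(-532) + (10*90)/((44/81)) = 2122.82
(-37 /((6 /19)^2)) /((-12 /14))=93499 /216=432.87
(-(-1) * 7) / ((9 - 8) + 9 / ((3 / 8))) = 7 / 25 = 0.28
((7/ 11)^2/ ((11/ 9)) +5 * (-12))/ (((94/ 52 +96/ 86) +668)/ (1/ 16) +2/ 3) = -133185663/ 23962458850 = -0.01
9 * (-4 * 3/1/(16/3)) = -81/4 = -20.25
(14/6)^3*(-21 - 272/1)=-100499/27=-3722.19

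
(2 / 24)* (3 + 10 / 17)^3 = 226981 / 58956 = 3.85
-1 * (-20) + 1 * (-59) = -39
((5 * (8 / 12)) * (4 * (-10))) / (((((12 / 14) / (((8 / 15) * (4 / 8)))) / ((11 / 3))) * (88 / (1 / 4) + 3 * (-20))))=-0.52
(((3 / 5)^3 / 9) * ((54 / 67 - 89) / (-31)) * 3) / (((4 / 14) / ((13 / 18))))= 537719 / 1038500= 0.52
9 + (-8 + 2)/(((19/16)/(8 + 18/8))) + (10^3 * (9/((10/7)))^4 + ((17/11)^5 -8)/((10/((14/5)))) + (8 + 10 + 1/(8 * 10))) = 1928112845743277/1223987600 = 1575271.55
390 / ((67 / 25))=9750 / 67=145.52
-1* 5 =-5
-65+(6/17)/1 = -1099/17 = -64.65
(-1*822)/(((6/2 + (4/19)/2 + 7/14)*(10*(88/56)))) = -798/55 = -14.51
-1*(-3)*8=24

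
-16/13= -1.23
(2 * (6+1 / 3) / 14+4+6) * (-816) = -62288 / 7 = -8898.29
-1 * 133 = -133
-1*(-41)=41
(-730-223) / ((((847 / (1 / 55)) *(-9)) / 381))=121031 / 139755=0.87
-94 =-94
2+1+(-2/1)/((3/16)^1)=-23/3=-7.67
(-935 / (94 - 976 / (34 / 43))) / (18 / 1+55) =15895 / 1415178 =0.01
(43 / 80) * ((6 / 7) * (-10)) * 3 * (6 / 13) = -1161 / 182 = -6.38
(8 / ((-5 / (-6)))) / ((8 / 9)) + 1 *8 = 94 / 5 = 18.80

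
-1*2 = -2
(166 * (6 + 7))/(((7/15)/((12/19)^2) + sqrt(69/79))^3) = 231.54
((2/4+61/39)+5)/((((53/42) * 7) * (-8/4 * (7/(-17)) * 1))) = 0.97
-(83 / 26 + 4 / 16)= -179 / 52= -3.44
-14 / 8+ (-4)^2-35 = -83 / 4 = -20.75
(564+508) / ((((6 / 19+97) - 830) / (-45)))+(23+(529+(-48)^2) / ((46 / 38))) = 777770756 / 320183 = 2429.14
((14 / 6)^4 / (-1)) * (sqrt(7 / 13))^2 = -16807 / 1053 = -15.96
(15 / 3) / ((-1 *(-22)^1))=5 / 22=0.23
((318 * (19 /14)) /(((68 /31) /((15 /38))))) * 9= 665415 /952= 698.97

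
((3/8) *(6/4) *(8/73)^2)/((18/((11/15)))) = 22/79935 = 0.00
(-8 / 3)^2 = 64 / 9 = 7.11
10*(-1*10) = -100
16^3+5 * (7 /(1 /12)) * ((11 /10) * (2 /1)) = 5020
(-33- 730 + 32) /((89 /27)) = -19737 /89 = -221.76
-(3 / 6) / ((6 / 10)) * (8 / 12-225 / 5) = 665 / 18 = 36.94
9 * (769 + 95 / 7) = 49302 / 7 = 7043.14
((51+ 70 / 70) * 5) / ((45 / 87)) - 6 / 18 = 1507 / 3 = 502.33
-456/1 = -456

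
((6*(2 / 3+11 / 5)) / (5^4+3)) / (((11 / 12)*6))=43 / 8635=0.00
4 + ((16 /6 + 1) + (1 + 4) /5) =26 /3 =8.67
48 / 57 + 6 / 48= 147 / 152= 0.97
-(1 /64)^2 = -1 /4096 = -0.00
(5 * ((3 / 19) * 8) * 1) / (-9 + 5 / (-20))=-0.68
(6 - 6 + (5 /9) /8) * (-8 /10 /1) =-1 /18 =-0.06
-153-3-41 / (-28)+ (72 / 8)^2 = -2059 / 28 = -73.54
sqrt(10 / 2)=sqrt(5)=2.24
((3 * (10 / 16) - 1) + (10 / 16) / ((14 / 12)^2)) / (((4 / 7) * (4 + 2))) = 523 / 1344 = 0.39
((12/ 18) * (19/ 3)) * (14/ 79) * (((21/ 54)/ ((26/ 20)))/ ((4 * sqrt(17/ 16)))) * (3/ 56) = 0.00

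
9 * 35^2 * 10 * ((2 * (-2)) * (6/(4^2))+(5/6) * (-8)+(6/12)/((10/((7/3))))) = -887512.50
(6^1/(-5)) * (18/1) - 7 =-143/5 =-28.60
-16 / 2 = -8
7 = 7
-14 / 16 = -7 / 8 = -0.88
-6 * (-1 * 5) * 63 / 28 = 135 / 2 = 67.50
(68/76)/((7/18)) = 306/133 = 2.30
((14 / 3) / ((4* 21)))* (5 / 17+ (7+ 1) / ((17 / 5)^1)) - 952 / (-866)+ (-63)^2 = 58449967 / 14722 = 3970.25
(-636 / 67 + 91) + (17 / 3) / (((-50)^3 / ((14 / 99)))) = 101369804527 / 1243687500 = 81.51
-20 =-20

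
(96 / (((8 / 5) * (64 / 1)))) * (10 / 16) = 75 / 128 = 0.59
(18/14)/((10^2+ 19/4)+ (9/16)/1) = 144/11795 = 0.01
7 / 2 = 3.50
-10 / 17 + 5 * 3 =245 / 17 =14.41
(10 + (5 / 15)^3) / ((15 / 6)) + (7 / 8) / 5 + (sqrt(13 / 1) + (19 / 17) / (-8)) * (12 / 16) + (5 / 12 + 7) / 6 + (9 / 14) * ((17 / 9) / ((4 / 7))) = 3 * sqrt(13) / 4 + 109369 / 14688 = 10.15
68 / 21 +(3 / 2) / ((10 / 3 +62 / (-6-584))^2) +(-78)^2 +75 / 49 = 6088.91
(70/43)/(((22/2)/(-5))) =-350/473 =-0.74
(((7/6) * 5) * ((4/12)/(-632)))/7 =-5/11376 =-0.00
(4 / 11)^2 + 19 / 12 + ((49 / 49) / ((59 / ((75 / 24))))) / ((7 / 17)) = 2211841 / 1199352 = 1.84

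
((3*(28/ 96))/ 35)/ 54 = 1/ 2160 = 0.00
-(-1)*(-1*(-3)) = 3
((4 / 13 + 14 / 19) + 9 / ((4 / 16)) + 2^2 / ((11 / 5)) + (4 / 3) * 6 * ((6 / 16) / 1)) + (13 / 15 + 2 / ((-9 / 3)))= 571422 / 13585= 42.06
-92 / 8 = -23 / 2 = -11.50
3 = 3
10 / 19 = 0.53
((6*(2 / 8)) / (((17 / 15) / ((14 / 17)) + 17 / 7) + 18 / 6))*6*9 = 17010 / 1429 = 11.90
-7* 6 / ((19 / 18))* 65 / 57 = -16380 / 361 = -45.37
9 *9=81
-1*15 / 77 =-15 / 77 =-0.19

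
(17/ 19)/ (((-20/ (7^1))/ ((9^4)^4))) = -220509402473369079/ 380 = -580287901245708.10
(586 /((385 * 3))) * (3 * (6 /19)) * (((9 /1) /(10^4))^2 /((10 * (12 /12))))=71199 /1828750000000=0.00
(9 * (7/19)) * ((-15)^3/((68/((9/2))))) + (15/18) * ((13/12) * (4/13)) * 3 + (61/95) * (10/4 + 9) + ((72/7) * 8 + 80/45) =-527678803/813960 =-648.29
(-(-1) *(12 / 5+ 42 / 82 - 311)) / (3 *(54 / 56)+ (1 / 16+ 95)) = -307552 / 97785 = -3.15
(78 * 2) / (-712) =-39 / 178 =-0.22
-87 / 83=-1.05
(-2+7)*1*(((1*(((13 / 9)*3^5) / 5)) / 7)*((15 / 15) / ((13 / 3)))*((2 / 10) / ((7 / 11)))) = 891 / 245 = 3.64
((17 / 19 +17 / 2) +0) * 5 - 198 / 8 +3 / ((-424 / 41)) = 176697 / 8056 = 21.93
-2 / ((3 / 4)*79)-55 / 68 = -13579 / 16116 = -0.84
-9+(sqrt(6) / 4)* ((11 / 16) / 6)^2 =-9+121* sqrt(6) / 36864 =-8.99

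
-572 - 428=-1000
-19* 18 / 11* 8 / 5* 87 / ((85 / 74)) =-17614368 / 4675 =-3767.78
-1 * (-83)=83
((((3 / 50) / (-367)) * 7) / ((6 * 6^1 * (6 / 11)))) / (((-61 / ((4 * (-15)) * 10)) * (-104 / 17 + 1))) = 1309 / 11686014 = 0.00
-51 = -51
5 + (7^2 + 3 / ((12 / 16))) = 58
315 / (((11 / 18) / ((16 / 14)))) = 6480 / 11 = 589.09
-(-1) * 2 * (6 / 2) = 6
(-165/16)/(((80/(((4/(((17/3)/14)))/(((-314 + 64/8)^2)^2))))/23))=-1771/529958785536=-0.00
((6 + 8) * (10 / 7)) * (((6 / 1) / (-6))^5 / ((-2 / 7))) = 70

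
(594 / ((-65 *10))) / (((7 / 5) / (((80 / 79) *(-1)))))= 4752 / 7189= 0.66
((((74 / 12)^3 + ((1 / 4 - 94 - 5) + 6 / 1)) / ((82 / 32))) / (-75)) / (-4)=30619 / 166050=0.18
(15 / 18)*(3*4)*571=5710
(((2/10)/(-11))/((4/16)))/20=-1/275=-0.00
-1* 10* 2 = -20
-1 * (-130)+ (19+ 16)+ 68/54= 4489/27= 166.26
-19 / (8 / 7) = -133 / 8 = -16.62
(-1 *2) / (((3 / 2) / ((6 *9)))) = -72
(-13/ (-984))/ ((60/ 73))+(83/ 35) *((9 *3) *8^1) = 211700467/ 413280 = 512.24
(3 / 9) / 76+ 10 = 2281 / 228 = 10.00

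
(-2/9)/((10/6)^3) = -6/125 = -0.05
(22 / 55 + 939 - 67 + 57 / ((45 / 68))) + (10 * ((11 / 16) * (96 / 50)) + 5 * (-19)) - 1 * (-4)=13211 / 15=880.73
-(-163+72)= 91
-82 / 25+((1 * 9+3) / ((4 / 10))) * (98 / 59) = 68662 / 1475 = 46.55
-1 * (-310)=310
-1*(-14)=14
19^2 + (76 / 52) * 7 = 4826 / 13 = 371.23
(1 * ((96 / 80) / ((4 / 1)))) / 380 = 3 / 3800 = 0.00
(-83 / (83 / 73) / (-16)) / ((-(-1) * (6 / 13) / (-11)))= -10439 / 96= -108.74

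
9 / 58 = 0.16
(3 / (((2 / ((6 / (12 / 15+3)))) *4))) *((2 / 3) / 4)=0.10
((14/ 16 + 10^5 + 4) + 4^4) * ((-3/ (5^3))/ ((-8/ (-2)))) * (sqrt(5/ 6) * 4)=-802087 * sqrt(30)/ 2000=-2196.61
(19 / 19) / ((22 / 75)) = 75 / 22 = 3.41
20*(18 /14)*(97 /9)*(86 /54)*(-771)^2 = 5509807580 /21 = 262371789.52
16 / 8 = 2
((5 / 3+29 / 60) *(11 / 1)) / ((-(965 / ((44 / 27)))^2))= -228932 / 3394315125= -0.00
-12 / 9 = -4 / 3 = -1.33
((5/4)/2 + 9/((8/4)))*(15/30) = 41/16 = 2.56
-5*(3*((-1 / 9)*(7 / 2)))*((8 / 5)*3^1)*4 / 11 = 112 / 11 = 10.18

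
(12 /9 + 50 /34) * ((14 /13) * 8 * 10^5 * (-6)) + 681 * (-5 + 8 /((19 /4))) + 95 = -4682298666 /323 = -14496280.70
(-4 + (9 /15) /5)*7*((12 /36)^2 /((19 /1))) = -679 /4275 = -0.16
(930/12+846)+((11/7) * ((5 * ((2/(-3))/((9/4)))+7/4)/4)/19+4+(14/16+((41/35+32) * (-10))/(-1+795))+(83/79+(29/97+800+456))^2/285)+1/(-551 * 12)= 251516557831659664997/38843785171426032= 6475.08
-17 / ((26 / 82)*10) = -697 / 130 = -5.36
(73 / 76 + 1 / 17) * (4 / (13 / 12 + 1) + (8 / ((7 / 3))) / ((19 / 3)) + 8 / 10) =3.32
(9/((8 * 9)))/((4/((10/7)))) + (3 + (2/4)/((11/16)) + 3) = 8343/1232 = 6.77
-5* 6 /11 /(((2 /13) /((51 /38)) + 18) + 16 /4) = -9945 /80641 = -0.12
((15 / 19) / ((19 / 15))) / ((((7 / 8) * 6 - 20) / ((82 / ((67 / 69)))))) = -5092200 / 1427033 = -3.57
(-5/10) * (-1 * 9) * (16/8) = 9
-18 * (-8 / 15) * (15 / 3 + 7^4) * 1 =115488 / 5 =23097.60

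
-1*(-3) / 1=3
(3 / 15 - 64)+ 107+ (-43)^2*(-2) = -18274 / 5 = -3654.80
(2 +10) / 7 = 12 / 7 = 1.71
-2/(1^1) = -2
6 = 6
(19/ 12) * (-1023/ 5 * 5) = -6479/ 4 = -1619.75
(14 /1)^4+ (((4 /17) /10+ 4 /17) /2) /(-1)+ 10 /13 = 42450387 /1105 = 38416.64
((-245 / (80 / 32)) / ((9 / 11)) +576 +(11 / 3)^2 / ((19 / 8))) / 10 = 39491 / 855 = 46.19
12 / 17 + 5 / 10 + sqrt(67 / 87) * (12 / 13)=4 * sqrt(5829) / 377 + 41 / 34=2.02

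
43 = 43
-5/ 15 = -1/ 3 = -0.33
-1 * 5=-5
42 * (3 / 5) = 126 / 5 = 25.20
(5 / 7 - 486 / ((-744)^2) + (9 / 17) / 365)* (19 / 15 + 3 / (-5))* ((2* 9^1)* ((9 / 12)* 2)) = 8593608879 / 667856560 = 12.87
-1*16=-16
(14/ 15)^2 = 196/ 225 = 0.87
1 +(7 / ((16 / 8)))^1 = 9 / 2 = 4.50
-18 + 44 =26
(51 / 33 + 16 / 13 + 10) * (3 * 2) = 10962 / 143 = 76.66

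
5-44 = -39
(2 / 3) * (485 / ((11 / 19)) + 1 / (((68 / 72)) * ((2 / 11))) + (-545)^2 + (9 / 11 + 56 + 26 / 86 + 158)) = 4793781602 / 24123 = 198722.45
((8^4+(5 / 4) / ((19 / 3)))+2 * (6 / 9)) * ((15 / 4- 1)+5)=28961347 / 912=31755.86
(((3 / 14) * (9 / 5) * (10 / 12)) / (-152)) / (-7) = 9 / 29792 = 0.00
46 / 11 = 4.18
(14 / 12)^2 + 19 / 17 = 1517 / 612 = 2.48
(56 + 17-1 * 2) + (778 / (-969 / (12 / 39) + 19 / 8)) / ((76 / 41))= 33897279 / 478325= 70.87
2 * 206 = 412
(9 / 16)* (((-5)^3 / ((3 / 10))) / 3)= -625 / 8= -78.12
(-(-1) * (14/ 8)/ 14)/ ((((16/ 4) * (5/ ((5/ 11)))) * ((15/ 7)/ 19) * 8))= 133/ 42240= 0.00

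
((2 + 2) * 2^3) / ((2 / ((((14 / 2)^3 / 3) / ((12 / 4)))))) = 5488 / 9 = 609.78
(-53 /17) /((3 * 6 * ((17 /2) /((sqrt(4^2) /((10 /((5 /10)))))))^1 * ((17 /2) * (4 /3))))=-53 /147390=-0.00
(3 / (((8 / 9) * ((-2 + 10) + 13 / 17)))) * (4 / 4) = 459 / 1192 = 0.39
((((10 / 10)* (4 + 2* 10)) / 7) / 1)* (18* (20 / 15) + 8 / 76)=10992 / 133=82.65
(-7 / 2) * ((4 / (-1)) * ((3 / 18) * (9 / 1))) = 21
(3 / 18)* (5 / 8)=5 / 48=0.10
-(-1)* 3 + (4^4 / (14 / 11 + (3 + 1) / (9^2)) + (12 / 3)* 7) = 132307 / 589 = 224.63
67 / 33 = 2.03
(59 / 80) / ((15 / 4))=0.20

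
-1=-1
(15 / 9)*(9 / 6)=5 / 2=2.50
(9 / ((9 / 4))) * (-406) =-1624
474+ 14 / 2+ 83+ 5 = 569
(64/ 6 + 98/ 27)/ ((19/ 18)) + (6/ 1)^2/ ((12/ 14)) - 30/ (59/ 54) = 94454/ 3363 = 28.09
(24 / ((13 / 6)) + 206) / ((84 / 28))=2822 / 39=72.36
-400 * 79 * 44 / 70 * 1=-139040 / 7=-19862.86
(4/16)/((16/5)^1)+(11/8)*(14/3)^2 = 17293/576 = 30.02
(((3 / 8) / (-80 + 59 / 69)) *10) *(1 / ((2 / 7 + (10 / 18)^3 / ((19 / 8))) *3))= -33450165 / 758030488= -0.04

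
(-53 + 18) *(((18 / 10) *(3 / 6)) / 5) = -63 / 10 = -6.30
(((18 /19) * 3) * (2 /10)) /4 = 27 /190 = 0.14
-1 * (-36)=36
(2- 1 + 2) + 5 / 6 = 23 / 6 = 3.83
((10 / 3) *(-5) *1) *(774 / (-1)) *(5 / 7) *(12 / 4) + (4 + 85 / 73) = 14128139 / 511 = 27648.02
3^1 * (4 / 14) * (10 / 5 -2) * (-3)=0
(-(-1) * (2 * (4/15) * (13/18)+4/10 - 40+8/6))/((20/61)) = -155977/1350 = -115.54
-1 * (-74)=74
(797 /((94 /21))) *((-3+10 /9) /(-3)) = 94843 /846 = 112.11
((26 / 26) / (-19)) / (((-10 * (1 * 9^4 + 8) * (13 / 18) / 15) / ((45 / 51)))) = 405 / 27583231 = 0.00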